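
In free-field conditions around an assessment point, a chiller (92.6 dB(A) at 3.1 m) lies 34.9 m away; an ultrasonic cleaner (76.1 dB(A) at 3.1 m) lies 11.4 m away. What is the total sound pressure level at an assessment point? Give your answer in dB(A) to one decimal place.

Propagate each source to the receiver with L = L_ref − 20·log₁₀(r/r_ref), then add intensities.
chiller: 92.6 − 20·log₁₀(34.9/3.1) = 92.6 − 21.03 = 71.57 dB(A).
ultrasonic cleaner: 76.1 − 20·log₁₀(11.4/3.1) = 76.1 − 11.31 = 64.79 dB(A).
Σ 10^(L/10) = 1.737e+07 → L_total = 10·log₁₀(1.737e+07) = 72.40 dB(A).

72.4 dB(A)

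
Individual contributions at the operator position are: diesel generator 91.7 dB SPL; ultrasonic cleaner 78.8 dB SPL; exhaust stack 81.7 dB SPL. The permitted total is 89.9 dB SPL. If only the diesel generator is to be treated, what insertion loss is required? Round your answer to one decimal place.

2.9 dB

Fixed contribution from the other sources: Σ 10^(L/10) = 10^(78.8/10) + 10^(81.7/10) = 2.238e+08 (83.50 dB SPL).
The limit corresponds to 10^(89.9/10) = 9.772e+08; subtracting the fixed part leaves 7.535e+08 for the diesel generator, i.e. 88.77 dB SPL.
Required insertion loss = 91.7 − 88.77 = 2.93 dB.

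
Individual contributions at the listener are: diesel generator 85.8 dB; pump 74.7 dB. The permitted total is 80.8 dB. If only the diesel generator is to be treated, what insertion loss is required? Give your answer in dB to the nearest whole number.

Everything except the diesel generator sums to 10^(74.7/10) = 2.951e+07 in linear terms, 74.70 dB.
The limit corresponds to 10^(80.8/10) = 1.202e+08; subtracting the fixed part leaves 9.071e+07 for the diesel generator, i.e. 79.58 dB.
So the diesel generator must be reduced from 85.8 to 79.58 dB: IL = 6.22 dB.

6 dB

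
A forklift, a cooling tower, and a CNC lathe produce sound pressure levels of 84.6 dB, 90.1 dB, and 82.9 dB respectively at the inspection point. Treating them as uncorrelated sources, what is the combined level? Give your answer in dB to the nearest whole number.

For uncorrelated sources the intensities add, so convert each level to linear form, sum, and take 10·log₁₀ of the total.
Σ 10^(L/10) = 10^(84.6/10) + 10^(90.1/10) + 10^(82.9/10) = 1.507e+09.
L_total = 10·log₁₀(1.507e+09) = 91.78 dB.

92 dB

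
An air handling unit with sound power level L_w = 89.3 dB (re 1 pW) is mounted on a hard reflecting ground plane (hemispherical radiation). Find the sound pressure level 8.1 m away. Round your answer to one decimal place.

63.1 dB

L_p = L_w − 10·log₁₀(2π·r²) with r = 8.1 m.
2π·r² = 412.2 m², 10·log₁₀ of that is 26.151 dB.
L_p = 89.3 − 26.151 = 63.15 dB.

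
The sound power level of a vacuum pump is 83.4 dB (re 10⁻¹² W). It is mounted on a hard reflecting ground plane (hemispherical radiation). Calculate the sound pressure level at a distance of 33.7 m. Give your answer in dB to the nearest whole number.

The power spreads over a hemisphere of area 2π·r², so L_p = L_w − 10·log₁₀(2π·r²).
2π·r² = 7136 m², 10·log₁₀ of that is 38.534 dB.
L_p = 83.4 − 38.534 = 44.87 dB.

45 dB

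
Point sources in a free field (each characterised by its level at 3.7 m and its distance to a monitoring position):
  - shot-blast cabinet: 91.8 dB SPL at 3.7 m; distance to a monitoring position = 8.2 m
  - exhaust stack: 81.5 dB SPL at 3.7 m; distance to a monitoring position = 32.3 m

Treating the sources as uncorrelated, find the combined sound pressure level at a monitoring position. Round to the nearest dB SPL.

85 dB SPL

Apply inverse-square spreading to bring every level to the receiver, then sum 10^(L/10).
shot-blast cabinet: 91.8 − 20·log₁₀(8.2/3.7) = 91.8 − 6.91 = 84.89 dB SPL.
exhaust stack: 81.5 − 20·log₁₀(32.3/3.7) = 81.5 − 18.82 = 62.68 dB SPL.
Σ 10^(L/10) = 3.100e+08 → L_total = 10·log₁₀(3.100e+08) = 84.91 dB SPL.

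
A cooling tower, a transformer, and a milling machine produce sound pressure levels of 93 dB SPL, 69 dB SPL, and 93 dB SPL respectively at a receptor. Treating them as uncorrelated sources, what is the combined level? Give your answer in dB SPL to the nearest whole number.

96 dB SPL

Incoherent sources combine by intensity addition: L_total = 10·log₁₀(Σ 10^(L_i/10)).
Σ 10^(L/10) = 10^(93/10) + 10^(69/10) + 10^(93/10) = 3.998e+09.
L_total = 10·log₁₀(3.998e+09) = 96.02 dB SPL.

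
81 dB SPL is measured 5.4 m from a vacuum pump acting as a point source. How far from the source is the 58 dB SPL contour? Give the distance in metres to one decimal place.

The 23.0 dB drop corresponds to a distance ratio of 10^(23.0/20) for a point source.
r₂ = 5.4·10^((81−58)/20) = 5.4·10^(23.0/20) = 76.28 m.

76.3 m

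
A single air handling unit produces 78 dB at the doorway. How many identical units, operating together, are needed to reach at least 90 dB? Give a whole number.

Need L₁ + 10·log₁₀ N ≥ 90, i.e. log₁₀ N ≥ 1.20.
N ≥ 10^(12.0/10) = 15.849, so N = 16.

16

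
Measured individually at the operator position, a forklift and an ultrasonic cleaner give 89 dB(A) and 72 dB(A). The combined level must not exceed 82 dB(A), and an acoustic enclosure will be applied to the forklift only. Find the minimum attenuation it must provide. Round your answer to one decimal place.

The untreated sources together contribute 10^(72/10) = 1.585e+07, i.e. 72.00 dB(A).
The limit corresponds to 10^(82/10) = 1.585e+08; subtracting the fixed part leaves 1.426e+08 for the forklift, i.e. 81.54 dB(A).
So the forklift must be reduced from 89 to 81.54 dB(A): IL = 7.46 dB.

7.5 dB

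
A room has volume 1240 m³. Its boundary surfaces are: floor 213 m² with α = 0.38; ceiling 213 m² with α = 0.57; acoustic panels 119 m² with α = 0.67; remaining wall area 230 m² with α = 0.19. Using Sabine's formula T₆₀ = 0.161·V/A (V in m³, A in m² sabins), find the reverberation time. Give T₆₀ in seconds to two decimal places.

Total absorption A = 213·0.38 + 213·0.57 + 119·0.67 + 230·0.19 = 325.78 m² sabins.
T₆₀ = 0.161·V/A = 0.161·1240/325.78 = 0.613 s.

0.61 s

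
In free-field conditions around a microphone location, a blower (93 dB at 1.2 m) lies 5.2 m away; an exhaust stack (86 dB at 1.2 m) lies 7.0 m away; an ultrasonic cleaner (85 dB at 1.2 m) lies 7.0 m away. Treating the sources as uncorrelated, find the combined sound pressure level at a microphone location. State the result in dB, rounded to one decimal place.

81.0 dB

First find each source's level at the receiver (point-source: −20·log₁₀(r/r_ref)), then combine on an intensity basis.
blower: 93 − 20·log₁₀(5.2/1.2) = 93 − 12.74 = 80.26 dB.
exhaust stack: 86 − 20·log₁₀(7.0/1.2) = 86 − 15.32 = 70.68 dB.
ultrasonic cleaner: 85 − 20·log₁₀(7.0/1.2) = 85 − 15.32 = 69.68 dB.
Σ 10^(L/10) = 1.272e+08 → L_total = 10·log₁₀(1.272e+08) = 81.05 dB.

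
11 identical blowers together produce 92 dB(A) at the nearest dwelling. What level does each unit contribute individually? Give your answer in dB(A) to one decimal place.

81.6 dB(A)

11 equal contributions raise the level by 10·log₁₀ 11 = 10.414 dB, so each unit alone gives 92 − 10.414.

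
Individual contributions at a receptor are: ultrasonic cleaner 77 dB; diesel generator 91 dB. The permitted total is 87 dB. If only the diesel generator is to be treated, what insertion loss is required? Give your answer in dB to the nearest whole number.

The untreated sources together contribute 10^(77/10) = 5.012e+07, i.e. 77.00 dB.
The limit corresponds to 10^(87/10) = 5.012e+08; subtracting the fixed part leaves 4.511e+08 for the diesel generator, i.e. 86.54 dB.
So the diesel generator must be reduced from 91 to 86.54 dB: IL = 4.46 dB.

4 dB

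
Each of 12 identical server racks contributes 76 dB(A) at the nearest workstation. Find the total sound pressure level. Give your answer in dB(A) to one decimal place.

86.8 dB(A)

With 12 equal, uncorrelated contributions the intensity is 12× that of one unit, giving a rise of 10·log₁₀ 12.
L_total = 76 + 10·log₁₀(12) = 76 + 10.792 = 86.79 dB(A).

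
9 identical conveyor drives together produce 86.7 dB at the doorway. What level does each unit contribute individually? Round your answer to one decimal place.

For N identical incoherent sources L_total = L₁ + 10·log₁₀ N, so L₁ = 86.7 − 10·log₁₀(9) = 86.7 − 9.542.

77.2 dB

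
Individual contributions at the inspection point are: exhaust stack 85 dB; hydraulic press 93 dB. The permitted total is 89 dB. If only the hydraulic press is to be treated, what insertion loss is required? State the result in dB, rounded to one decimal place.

6.2 dB

Fixed contribution from the other source: Σ 10^(L/10) = 10^(85/10) = 3.162e+08 (85.00 dB).
The limit corresponds to 10^(89/10) = 7.943e+08; subtracting the fixed part leaves 4.781e+08 for the hydraulic press, i.e. 86.80 dB.
Required insertion loss = 93 − 86.80 = 6.20 dB.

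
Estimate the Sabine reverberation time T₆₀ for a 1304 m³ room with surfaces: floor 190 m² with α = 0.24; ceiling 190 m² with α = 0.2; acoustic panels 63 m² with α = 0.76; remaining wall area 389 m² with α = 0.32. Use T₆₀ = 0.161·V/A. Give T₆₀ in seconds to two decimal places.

Summing Sᵢαᵢ: 190·0.24 + 190·0.2 + 63·0.76 + 389·0.32 = 255.96 m².
T₆₀ = 0.161 × 1304 / 255.96 = 0.820 s.

0.82 s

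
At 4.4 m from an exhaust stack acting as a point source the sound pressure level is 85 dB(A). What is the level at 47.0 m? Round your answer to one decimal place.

Spherical spreading from a point source gives a 20·log₁₀(r₂/r₁) drop.
L₂ = 85 − 20·log₁₀(47.0/4.4) = 85 − 20.573 = 64.43 dB(A).

64.4 dB(A)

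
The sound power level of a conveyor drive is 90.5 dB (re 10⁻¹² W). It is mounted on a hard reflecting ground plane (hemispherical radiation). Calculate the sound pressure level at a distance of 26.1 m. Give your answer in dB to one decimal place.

54.2 dB

L_p = L_w − 10·log₁₀(2π·r²) with r = 26.1 m.
2π·r² = 4280 m², 10·log₁₀ of that is 36.315 dB.
L_p = 90.5 − 36.315 = 54.19 dB.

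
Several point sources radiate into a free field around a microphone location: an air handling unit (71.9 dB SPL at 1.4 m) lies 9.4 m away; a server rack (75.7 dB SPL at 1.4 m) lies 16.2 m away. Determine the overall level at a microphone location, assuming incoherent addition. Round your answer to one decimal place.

First find each source's level at the receiver (point-source: −20·log₁₀(r/r_ref)), then combine on an intensity basis.
air handling unit: 71.9 − 20·log₁₀(9.4/1.4) = 71.9 − 16.54 = 55.36 dB SPL.
server rack: 75.7 − 20·log₁₀(16.2/1.4) = 75.7 − 21.27 = 54.43 dB SPL.
Σ 10^(L/10) = 6.210e+05 → L_total = 10·log₁₀(6.210e+05) = 57.93 dB SPL.

57.9 dB SPL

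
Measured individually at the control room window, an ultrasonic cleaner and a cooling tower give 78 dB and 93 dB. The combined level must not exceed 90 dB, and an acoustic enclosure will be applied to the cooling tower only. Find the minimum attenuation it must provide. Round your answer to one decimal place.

3.3 dB

The untreated sources together contribute 10^(78/10) = 6.310e+07, i.e. 78.00 dB.
The limit corresponds to 10^(90/10) = 1.000e+09; subtracting the fixed part leaves 9.369e+08 for the cooling tower, i.e. 89.72 dB.
Required insertion loss = 93 − 89.72 = 3.28 dB.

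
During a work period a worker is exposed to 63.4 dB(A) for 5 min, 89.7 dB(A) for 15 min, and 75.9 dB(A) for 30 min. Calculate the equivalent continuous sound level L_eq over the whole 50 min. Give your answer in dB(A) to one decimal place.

The energy average is taken in the linear domain: L_eq = 10·log₁₀[(Σ tᵢ·10^(Lᵢ/10))/T], T = 50 min.
Σ tᵢ·10^(Lᵢ/10) = 5·10^(63.4/10) + 15·10^(89.7/10) + 30·10^(75.9/10) = 1.518e+10.
L_eq = 10·log₁₀(1.518e+10/50) = 84.82 dB(A).

84.8 dB(A)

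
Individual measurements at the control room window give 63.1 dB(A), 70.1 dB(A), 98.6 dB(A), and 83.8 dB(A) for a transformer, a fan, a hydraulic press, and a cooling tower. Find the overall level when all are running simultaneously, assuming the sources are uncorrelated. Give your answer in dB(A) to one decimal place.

Incoherent sources combine by intensity addition: L_total = 10·log₁₀(Σ 10^(L_i/10)).
Σ 10^(L/10) = 10^(63.1/10) + 10^(70.1/10) + 10^(98.6/10) + 10^(83.8/10) = 7.497e+09.
L_total = 10·log₁₀(7.497e+09) = 98.75 dB(A).

98.7 dB(A)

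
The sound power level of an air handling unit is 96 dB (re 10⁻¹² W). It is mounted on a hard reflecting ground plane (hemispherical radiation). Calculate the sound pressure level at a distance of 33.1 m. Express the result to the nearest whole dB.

58 dB

The power spreads over a hemisphere of area 2π·r², so L_p = L_w − 10·log₁₀(2π·r²).
2π·r² = 6884 m², 10·log₁₀ of that is 38.378 dB.
L_p = 96 − 38.378 = 57.62 dB.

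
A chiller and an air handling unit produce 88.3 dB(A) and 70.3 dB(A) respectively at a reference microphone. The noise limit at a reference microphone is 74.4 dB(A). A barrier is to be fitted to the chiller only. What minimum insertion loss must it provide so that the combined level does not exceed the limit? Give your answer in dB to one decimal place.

Everything except the chiller sums to 10^(70.3/10) = 1.072e+07 in linear terms, 70.30 dB(A).
The limit corresponds to 10^(74.4/10) = 2.754e+07; subtracting the fixed part leaves 1.683e+07 for the chiller, i.e. 72.26 dB(A).
So the chiller must be reduced from 88.3 to 72.26 dB(A): IL = 16.04 dB.

16.0 dB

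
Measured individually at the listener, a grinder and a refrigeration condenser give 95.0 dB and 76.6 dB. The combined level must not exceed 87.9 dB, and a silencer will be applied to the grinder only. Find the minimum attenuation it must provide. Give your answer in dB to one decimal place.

7.4 dB

Fixed contribution from the other source: Σ 10^(L/10) = 10^(76.6/10) = 4.571e+07 (76.60 dB).
To meet 87.9 dB overall, the treated grinder may contribute at most 10^(87.9/10) − 4.571e+07 = 5.709e+08, i.e. 87.57 dB.
Required insertion loss = 95.0 − 87.57 = 7.43 dB.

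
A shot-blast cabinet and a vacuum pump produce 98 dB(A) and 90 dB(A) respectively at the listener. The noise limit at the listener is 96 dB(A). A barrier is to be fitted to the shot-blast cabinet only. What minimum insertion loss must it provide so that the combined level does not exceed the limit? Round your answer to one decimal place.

Everything except the shot-blast cabinet sums to 10^(90/10) = 1.000e+09 in linear terms, 90.00 dB(A).
The limit corresponds to 10^(96/10) = 3.981e+09; subtracting the fixed part leaves 2.981e+09 for the shot-blast cabinet, i.e. 94.74 dB(A).
Required insertion loss = 98 − 94.74 = 3.26 dB.

3.3 dB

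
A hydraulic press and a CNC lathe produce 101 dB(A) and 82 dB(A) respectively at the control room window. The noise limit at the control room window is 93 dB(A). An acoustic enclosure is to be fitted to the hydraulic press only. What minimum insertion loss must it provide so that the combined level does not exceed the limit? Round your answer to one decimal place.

Everything except the hydraulic press sums to 10^(82/10) = 1.585e+08 in linear terms, 82.00 dB(A).
To meet 93 dB(A) overall, the treated hydraulic press may contribute at most 10^(93/10) − 1.585e+08 = 1.837e+09, i.e. 92.64 dB(A).
Required insertion loss = 101 − 92.64 = 8.36 dB.

8.4 dB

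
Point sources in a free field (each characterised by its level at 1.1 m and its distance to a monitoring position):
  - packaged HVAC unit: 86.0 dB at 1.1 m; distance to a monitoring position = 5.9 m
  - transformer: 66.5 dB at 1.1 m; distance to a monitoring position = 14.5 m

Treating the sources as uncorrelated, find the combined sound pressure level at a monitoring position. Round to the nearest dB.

Apply inverse-square spreading to bring every level to the receiver, then sum 10^(L/10).
packaged HVAC unit: 86.0 − 20·log₁₀(5.9/1.1) = 86.0 − 14.59 = 71.41 dB.
transformer: 66.5 − 20·log₁₀(14.5/1.1) = 66.5 − 22.40 = 44.10 dB.
Σ 10^(L/10) = 1.386e+07 → L_total = 10·log₁₀(1.386e+07) = 71.42 dB.

71 dB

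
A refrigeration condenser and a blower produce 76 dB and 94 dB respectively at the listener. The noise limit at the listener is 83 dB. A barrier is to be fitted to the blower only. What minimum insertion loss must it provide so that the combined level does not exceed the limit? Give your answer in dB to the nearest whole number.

The untreated sources together contribute 10^(76/10) = 3.981e+07, i.e. 76.00 dB.
To meet 83 dB overall, the treated blower may contribute at most 10^(83/10) − 3.981e+07 = 1.597e+08, i.e. 82.03 dB.
Required insertion loss = 94 − 82.03 = 11.97 dB.

12 dB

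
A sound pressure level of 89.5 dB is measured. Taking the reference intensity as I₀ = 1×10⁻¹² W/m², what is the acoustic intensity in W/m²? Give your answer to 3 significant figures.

0.000891 W/m²

L = 10·log₁₀(I/I₀) ⇒ I = I₀·10^(L/10) = 10⁻¹² × 10^8.95.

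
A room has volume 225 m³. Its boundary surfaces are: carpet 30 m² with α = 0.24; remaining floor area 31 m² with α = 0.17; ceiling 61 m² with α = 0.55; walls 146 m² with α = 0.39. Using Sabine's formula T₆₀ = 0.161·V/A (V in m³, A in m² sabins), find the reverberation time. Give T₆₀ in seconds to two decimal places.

0.35 s

Total absorption A = 30·0.24 + 31·0.17 + 61·0.55 + 146·0.39 = 102.96 m² sabins.
T₆₀ = 0.161·V/A = 0.161·225/102.96 = 0.352 s.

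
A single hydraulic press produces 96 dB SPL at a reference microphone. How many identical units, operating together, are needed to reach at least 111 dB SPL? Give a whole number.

32

The shortfall is 111 − 96 = 15.0 dB, and N units add 10·log₁₀ N, so need 10·log₁₀ N ≥ 15.0.
N ≥ 10^(15.0/10) = 31.623, so N = 32.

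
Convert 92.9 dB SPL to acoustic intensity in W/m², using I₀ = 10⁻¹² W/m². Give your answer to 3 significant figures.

I/I₀ = 10^(92.9/10) = 1.95e+09, so I = 1.95e+09 × 10⁻¹² W/m².

0.00195 W/m²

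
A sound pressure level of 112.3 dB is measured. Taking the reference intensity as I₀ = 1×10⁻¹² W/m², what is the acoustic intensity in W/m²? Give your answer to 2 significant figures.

I/I₀ = 10^(112.3/10) = 1.698e+11, so I = 1.698e+11 × 10⁻¹² W/m².

0.17 W/m²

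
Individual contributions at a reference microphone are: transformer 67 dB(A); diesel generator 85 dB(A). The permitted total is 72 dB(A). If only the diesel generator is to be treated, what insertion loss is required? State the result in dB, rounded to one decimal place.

Everything except the diesel generator sums to 10^(67/10) = 5.012e+06 in linear terms, 67.00 dB(A).
The limit corresponds to 10^(72/10) = 1.585e+07; subtracting the fixed part leaves 1.084e+07 for the diesel generator, i.e. 70.35 dB(A).
So the diesel generator must be reduced from 85 to 70.35 dB(A): IL = 14.65 dB.

14.7 dB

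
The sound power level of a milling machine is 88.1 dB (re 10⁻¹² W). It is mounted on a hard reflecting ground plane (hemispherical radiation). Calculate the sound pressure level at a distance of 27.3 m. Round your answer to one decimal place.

51.4 dB

Free-field hemispherical radiation: L_p = L_w − 10·log₁₀(2π·r²), r = 27.3 m.
2π·r² = 4683 m², 10·log₁₀ of that is 36.705 dB.
L_p = 88.1 − 36.705 = 51.39 dB.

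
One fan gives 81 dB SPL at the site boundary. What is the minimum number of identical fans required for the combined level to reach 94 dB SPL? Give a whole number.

Need L₁ + 10·log₁₀ N ≥ 94, i.e. log₁₀ N ≥ 1.30.
N ≥ 10^(13.0/10) = 19.953, so N = 20.

20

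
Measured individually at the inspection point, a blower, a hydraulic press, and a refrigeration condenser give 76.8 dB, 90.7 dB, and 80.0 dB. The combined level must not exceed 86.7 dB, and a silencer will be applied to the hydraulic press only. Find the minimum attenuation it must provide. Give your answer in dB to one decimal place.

5.7 dB

The untreated sources together contribute 10^(76.8/10) + 10^(80.0/10) = 1.479e+08, i.e. 81.70 dB.
The limit corresponds to 10^(86.7/10) = 4.677e+08; subtracting the fixed part leaves 3.199e+08 for the hydraulic press, i.e. 85.05 dB.
Required insertion loss = 90.7 − 85.05 = 5.65 dB.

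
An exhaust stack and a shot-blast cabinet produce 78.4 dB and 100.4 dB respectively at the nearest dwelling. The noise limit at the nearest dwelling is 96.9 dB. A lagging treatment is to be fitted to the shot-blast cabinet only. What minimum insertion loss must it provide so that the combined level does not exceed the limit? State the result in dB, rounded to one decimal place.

Fixed contribution from the other source: Σ 10^(L/10) = 10^(78.4/10) = 6.918e+07 (78.40 dB).
To meet 96.9 dB overall, the treated shot-blast cabinet may contribute at most 10^(96.9/10) − 6.918e+07 = 4.829e+09, i.e. 96.84 dB.
So the shot-blast cabinet must be reduced from 100.4 to 96.84 dB: IL = 3.56 dB.

3.6 dB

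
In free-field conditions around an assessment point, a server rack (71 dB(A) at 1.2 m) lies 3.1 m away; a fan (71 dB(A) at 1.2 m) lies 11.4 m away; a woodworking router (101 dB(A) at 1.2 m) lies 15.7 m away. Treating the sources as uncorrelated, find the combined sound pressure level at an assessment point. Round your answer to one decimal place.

78.8 dB(A)

First find each source's level at the receiver (point-source: −20·log₁₀(r/r_ref)), then combine on an intensity basis.
server rack: 71 − 20·log₁₀(3.1/1.2) = 71 − 8.24 = 62.76 dB(A).
fan: 71 − 20·log₁₀(11.4/1.2) = 71 − 19.55 = 51.45 dB(A).
woodworking router: 101 − 20·log₁₀(15.7/1.2) = 101 − 22.33 = 78.67 dB(A).
Σ 10^(L/10) = 7.557e+07 → L_total = 10·log₁₀(7.557e+07) = 78.78 dB(A).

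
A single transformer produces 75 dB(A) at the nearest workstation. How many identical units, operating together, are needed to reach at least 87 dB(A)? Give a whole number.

N identical sources give L₁ + 10·log₁₀ N, so require 10·log₁₀ N ≥ 87 − 75 = 12.0 dB.
N ≥ 10^(12.0/10) = 15.849, so N = 16.

16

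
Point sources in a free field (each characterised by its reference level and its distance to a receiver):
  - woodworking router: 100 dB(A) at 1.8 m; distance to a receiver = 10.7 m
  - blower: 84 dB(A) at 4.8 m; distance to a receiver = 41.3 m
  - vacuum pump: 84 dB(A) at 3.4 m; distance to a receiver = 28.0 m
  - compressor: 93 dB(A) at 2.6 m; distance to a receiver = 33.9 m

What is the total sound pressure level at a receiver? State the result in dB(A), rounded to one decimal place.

Apply inverse-square spreading to bring every level to the receiver, then sum 10^(L/10).
woodworking router: 100 − 20·log₁₀(10.7/1.8) = 100 − 15.48 = 84.52 dB(A).
blower: 84 − 20·log₁₀(41.3/4.8) = 84 − 18.69 = 65.31 dB(A).
vacuum pump: 84 − 20·log₁₀(28.0/3.4) = 84 − 18.31 = 65.69 dB(A).
compressor: 93 − 20·log₁₀(33.9/2.6) = 93 − 22.30 = 70.70 dB(A).
Σ 10^(L/10) = 3.018e+08 → L_total = 10·log₁₀(3.018e+08) = 84.80 dB(A).

84.8 dB(A)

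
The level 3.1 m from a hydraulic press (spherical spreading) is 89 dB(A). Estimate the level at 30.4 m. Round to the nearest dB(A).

69 dB(A)

Point-source attenuation: ΔL = 20·log₁₀(r₂/r₁) = 20·log₁₀(30.4/3.1) = 19.830 dB.
L₂ = 89 − 20·log₁₀(30.4/3.1) = 89 − 19.830 = 69.17 dB(A).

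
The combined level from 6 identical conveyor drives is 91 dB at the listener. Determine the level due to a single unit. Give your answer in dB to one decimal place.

83.2 dB

For N identical incoherent sources L_total = L₁ + 10·log₁₀ N, so L₁ = 91 − 10·log₁₀(6) = 91 − 7.782.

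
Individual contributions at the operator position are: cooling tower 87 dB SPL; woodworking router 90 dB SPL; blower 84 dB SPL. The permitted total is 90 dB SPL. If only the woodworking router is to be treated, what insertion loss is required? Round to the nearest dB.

6 dB

Fixed contribution from the other sources: Σ 10^(L/10) = 10^(87/10) + 10^(84/10) = 7.524e+08 (88.76 dB SPL).
The limit corresponds to 10^(90/10) = 1.000e+09; subtracting the fixed part leaves 2.476e+08 for the woodworking router, i.e. 83.94 dB SPL.
So the woodworking router must be reduced from 90 to 83.94 dB SPL: IL = 6.06 dB.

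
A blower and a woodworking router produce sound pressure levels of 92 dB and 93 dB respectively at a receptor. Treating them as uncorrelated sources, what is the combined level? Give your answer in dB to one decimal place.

95.5 dB

For uncorrelated sources the intensities add, so convert each level to linear form, sum, and take 10·log₁₀ of the total.
Σ 10^(L/10) = 10^(92/10) + 10^(93/10) = 3.580e+09.
L_total = 10·log₁₀(3.580e+09) = 95.54 dB.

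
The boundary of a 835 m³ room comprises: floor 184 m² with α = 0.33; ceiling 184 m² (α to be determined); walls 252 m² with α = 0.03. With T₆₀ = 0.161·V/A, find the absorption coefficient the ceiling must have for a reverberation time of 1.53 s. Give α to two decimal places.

Required total absorption A = 0.161·835/1.53 = 87.87 m².
Absorption from the other surfaces = 184·0.33 + 252·0.03 = 68.28 m², so the ceiling must supply 19.59 m² over 184 m².
α = 19.59/184 = 0.106.

0.11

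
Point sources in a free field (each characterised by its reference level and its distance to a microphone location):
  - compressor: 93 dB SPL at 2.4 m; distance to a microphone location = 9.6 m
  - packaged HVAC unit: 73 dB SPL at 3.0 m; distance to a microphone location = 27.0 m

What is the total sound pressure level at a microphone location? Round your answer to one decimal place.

81.0 dB SPL

Apply inverse-square spreading to bring every level to the receiver, then sum 10^(L/10).
compressor: 93 − 20·log₁₀(9.6/2.4) = 93 − 12.04 = 80.96 dB SPL.
packaged HVAC unit: 73 − 20·log₁₀(27.0/3.0) = 73 − 19.08 = 53.92 dB SPL.
Σ 10^(L/10) = 1.250e+08 → L_total = 10·log₁₀(1.250e+08) = 80.97 dB SPL.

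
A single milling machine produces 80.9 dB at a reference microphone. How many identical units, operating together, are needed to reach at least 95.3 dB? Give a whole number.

N identical sources give L₁ + 10·log₁₀ N, so require 10·log₁₀ N ≥ 95.3 − 80.9 = 14.4 dB.
N ≥ 10^(14.4/10) = 27.542, so N = 28.

28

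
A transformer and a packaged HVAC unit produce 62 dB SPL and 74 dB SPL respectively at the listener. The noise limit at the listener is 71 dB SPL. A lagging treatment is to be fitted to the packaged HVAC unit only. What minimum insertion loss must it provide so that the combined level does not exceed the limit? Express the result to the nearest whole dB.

Fixed contribution from the other source: Σ 10^(L/10) = 10^(62/10) = 1.585e+06 (62.00 dB SPL).
To meet 71 dB SPL overall, the treated packaged HVAC unit may contribute at most 10^(71/10) − 1.585e+06 = 1.100e+07, i.e. 70.42 dB SPL.
So the packaged HVAC unit must be reduced from 74 to 70.42 dB SPL: IL = 3.58 dB.

4 dB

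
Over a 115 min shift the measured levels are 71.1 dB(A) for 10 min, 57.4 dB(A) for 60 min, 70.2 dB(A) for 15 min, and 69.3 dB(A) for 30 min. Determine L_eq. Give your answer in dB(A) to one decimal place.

L_eq = 10·log₁₀[(1/T)·Σ tᵢ·10^(Lᵢ/10)] with T = 115 min.
Σ tᵢ·10^(Lᵢ/10) = 10·10^(71.1/10) + 60·10^(57.4/10) + 15·10^(70.2/10) + 30·10^(69.3/10) = 5.742e+08.
L_eq = 10·log₁₀(5.742e+08/115) = 66.98 dB(A).

67.0 dB(A)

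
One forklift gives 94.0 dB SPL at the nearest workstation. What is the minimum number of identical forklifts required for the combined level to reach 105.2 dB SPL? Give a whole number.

Need L₁ + 10·log₁₀ N ≥ 105.2, i.e. log₁₀ N ≥ 1.12.
N ≥ 10^(11.2/10) = 13.183, so N = 14.

14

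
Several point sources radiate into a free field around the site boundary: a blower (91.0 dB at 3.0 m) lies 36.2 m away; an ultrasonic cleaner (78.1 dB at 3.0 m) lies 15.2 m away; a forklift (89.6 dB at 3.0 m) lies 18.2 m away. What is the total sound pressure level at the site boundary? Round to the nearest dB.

76 dB

Propagate each source to the receiver with L = L_ref − 20·log₁₀(r/r_ref), then add intensities.
blower: 91.0 − 20·log₁₀(36.2/3.0) = 91.0 − 21.63 = 69.37 dB.
ultrasonic cleaner: 78.1 − 20·log₁₀(15.2/3.0) = 78.1 − 14.09 = 64.01 dB.
forklift: 89.6 − 20·log₁₀(18.2/3.0) = 89.6 − 15.66 = 73.94 dB.
Σ 10^(L/10) = 3.594e+07 → L_total = 10·log₁₀(3.594e+07) = 75.56 dB.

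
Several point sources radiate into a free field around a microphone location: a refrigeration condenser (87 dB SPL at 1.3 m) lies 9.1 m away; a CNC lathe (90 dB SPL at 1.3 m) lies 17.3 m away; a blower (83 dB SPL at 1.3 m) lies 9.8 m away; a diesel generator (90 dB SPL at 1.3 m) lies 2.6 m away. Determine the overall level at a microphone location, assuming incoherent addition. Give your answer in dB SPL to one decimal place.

84.3 dB SPL

First find each source's level at the receiver (point-source: −20·log₁₀(r/r_ref)), then combine on an intensity basis.
refrigeration condenser: 87 − 20·log₁₀(9.1/1.3) = 87 − 16.90 = 70.10 dB SPL.
CNC lathe: 90 − 20·log₁₀(17.3/1.3) = 90 − 22.48 = 67.52 dB SPL.
blower: 83 − 20·log₁₀(9.8/1.3) = 83 − 17.55 = 65.45 dB SPL.
diesel generator: 90 − 20·log₁₀(2.6/1.3) = 90 − 6.02 = 83.98 dB SPL.
Σ 10^(L/10) = 2.694e+08 → L_total = 10·log₁₀(2.694e+08) = 84.30 dB SPL.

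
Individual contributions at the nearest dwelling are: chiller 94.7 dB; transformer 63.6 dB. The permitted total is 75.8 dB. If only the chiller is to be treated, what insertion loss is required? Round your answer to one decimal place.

19.2 dB

The untreated sources together contribute 10^(63.6/10) = 2.291e+06, i.e. 63.60 dB.
To meet 75.8 dB overall, the treated chiller may contribute at most 10^(75.8/10) − 2.291e+06 = 3.573e+07, i.e. 75.53 dB.
So the chiller must be reduced from 94.7 to 75.53 dB: IL = 19.17 dB.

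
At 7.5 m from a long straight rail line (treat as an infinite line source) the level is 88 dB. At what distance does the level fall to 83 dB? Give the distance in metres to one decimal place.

23.7 m

For a line source L₁ − L₂ = 10·log₁₀(r₂/r₁), so r₂ = r₁·10^((L₁−L₂)/10).
r₂ = 7.5·10^((88−83)/10) = 7.5·10^(5.0/10) = 23.72 m.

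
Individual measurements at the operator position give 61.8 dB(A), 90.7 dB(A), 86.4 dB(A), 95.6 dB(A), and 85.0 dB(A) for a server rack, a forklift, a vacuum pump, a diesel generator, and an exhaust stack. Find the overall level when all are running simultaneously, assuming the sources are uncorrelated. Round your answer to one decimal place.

97.5 dB(A)

For uncorrelated sources the intensities add, so convert each level to linear form, sum, and take 10·log₁₀ of the total.
Σ 10^(L/10) = 10^(61.8/10) + 10^(90.7/10) + 10^(86.4/10) + 10^(95.6/10) + 10^(85.0/10) = 5.560e+09.
L_total = 10·log₁₀(5.560e+09) = 97.45 dB(A).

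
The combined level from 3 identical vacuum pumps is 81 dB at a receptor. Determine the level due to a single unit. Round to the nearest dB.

76 dB

For N identical incoherent sources L_total = L₁ + 10·log₁₀ N, so L₁ = 81 − 10·log₁₀(3) = 81 − 4.771.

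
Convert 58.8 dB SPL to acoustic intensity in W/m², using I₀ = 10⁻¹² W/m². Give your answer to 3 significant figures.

7.59e-07 W/m²

L = 10·log₁₀(I/I₀) ⇒ I = I₀·10^(L/10) = 10⁻¹² × 10^5.88.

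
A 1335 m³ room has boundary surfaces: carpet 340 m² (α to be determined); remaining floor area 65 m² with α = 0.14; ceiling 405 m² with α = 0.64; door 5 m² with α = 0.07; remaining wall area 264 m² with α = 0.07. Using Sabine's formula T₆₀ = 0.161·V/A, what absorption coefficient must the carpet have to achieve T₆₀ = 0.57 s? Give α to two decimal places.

A = 0.161·V/T₆₀ = 0.161·1335/0.57 = 377.08 m² sabins.
Absorption from the other surfaces = 65·0.14 + 405·0.64 + 5·0.07 + 264·0.07 = 287.13 m², so the carpet must supply 89.95 m² over 340 m².
α = 89.95/340 = 0.265.

0.26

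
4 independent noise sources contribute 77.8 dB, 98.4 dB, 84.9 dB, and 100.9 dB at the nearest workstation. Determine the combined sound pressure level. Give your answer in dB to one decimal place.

102.9 dB

For uncorrelated sources the intensities add, so convert each level to linear form, sum, and take 10·log₁₀ of the total.
Σ 10^(L/10) = 10^(77.8/10) + 10^(98.4/10) + 10^(84.9/10) + 10^(100.9/10) = 1.959e+10.
L_total = 10·log₁₀(1.959e+10) = 102.92 dB.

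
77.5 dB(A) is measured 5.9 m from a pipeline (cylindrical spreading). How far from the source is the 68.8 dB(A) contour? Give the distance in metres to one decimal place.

The 8.7 dB drop corresponds to a distance ratio of 10^(8.7/10) for a line source.
r₂ = 5.9·10^((77.5−68.8)/10) = 5.9·10^(8.7/10) = 43.74 m.

43.7 m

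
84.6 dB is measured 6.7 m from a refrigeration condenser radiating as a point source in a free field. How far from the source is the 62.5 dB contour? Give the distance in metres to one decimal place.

85.3 m

The 22.1 dB drop corresponds to a distance ratio of 10^(22.1/20) for a point source.
r₂ = 6.7·10^((84.6−62.5)/20) = 6.7·10^(22.1/20) = 85.32 m.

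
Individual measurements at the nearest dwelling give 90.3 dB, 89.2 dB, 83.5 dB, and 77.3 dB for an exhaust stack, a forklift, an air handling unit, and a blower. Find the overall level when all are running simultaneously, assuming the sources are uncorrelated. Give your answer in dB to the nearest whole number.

Incoherent sources combine by intensity addition: L_total = 10·log₁₀(Σ 10^(L_i/10)).
Σ 10^(L/10) = 10^(90.3/10) + 10^(89.2/10) + 10^(83.5/10) + 10^(77.3/10) = 2.181e+09.
L_total = 10·log₁₀(2.181e+09) = 93.39 dB.

93 dB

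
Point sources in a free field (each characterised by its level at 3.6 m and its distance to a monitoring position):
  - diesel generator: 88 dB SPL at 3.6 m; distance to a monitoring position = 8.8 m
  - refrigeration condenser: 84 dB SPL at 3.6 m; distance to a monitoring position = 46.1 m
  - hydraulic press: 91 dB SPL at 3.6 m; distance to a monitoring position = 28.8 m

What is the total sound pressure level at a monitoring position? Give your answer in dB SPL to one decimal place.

81.0 dB SPL

First find each source's level at the receiver (point-source: −20·log₁₀(r/r_ref)), then combine on an intensity basis.
diesel generator: 88 − 20·log₁₀(8.8/3.6) = 88 − 7.76 = 80.24 dB SPL.
refrigeration condenser: 84 − 20·log₁₀(46.1/3.6) = 84 − 22.15 = 61.85 dB SPL.
hydraulic press: 91 − 20·log₁₀(28.8/3.6) = 91 − 18.06 = 72.94 dB SPL.
Σ 10^(L/10) = 1.268e+08 → L_total = 10·log₁₀(1.268e+08) = 81.03 dB SPL.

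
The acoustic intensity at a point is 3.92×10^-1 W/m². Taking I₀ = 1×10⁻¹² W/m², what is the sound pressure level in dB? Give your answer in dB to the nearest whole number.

Dividing by I₀ shifts the exponent by 12: I/I₀ = 3.92×10^11.
L = 10·(0.5933 + 11) = 115.93 dB.

116 dB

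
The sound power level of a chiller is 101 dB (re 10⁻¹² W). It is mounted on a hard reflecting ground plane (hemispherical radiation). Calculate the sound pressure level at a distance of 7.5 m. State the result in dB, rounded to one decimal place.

The power spreads over a hemisphere of area 2π·r², so L_p = L_w − 10·log₁₀(2π·r²).
2π·r² = 353.4 m², 10·log₁₀ of that is 25.483 dB.
L_p = 101 − 25.483 = 75.52 dB.

75.5 dB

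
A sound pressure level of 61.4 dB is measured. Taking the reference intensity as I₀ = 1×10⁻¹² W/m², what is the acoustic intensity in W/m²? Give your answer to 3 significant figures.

1.38e-06 W/m²

I = I₀·10^(L/10) = 10⁻¹² × 10^(61.4/10) = 10^(-5.860).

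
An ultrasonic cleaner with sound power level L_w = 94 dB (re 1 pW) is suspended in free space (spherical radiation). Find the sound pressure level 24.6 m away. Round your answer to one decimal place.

Free-field spherical radiation: L_p = L_w − 10·log₁₀(4π·r²), r = 24.6 m.
4π·r² = 7605 m², 10·log₁₀ of that is 38.811 dB.
L_p = 94 − 38.811 = 55.19 dB.

55.2 dB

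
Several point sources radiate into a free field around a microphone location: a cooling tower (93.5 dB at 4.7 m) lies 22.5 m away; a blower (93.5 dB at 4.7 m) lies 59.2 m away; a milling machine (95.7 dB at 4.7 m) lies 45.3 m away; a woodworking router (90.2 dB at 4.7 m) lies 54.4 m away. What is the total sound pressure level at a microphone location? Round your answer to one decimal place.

82.0 dB

Propagate each source to the receiver with L = L_ref − 20·log₁₀(r/r_ref), then add intensities.
cooling tower: 93.5 − 20·log₁₀(22.5/4.7) = 93.5 − 13.60 = 79.90 dB.
blower: 93.5 − 20·log₁₀(59.2/4.7) = 93.5 − 22.00 = 71.50 dB.
milling machine: 95.7 − 20·log₁₀(45.3/4.7) = 95.7 − 19.68 = 76.02 dB.
woodworking router: 90.2 − 20·log₁₀(54.4/4.7) = 90.2 − 21.27 = 68.93 dB.
Σ 10^(L/10) = 1.596e+08 → L_total = 10·log₁₀(1.596e+08) = 82.03 dB.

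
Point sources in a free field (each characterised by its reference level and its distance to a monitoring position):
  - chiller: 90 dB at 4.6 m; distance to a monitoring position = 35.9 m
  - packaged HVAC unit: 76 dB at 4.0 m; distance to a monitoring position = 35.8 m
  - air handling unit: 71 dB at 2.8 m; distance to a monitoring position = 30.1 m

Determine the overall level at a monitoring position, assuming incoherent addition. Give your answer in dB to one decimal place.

Propagate each source to the receiver with L = L_ref − 20·log₁₀(r/r_ref), then add intensities.
chiller: 90 − 20·log₁₀(35.9/4.6) = 90 − 17.85 = 72.15 dB.
packaged HVAC unit: 76 − 20·log₁₀(35.8/4.0) = 76 − 19.04 = 56.96 dB.
air handling unit: 71 − 20·log₁₀(30.1/2.8) = 71 − 20.63 = 50.37 dB.
Σ 10^(L/10) = 1.702e+07 → L_total = 10·log₁₀(1.702e+07) = 72.31 dB.

72.3 dB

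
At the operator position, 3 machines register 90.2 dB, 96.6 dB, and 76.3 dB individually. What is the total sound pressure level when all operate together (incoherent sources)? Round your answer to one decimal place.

For uncorrelated sources the intensities add, so convert each level to linear form, sum, and take 10·log₁₀ of the total.
Σ 10^(L/10) = 10^(90.2/10) + 10^(96.6/10) + 10^(76.3/10) = 5.661e+09.
L_total = 10·log₁₀(5.661e+09) = 97.53 dB.

97.5 dB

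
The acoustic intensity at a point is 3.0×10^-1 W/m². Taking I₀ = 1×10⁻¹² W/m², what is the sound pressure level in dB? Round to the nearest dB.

115 dB

L = 10·log₁₀(I/I₀) = 10·log₁₀(3.0×10^-1/10⁻¹²) = 10·log₁₀(3.0×10^11).
L = 10·(0.4771 + 11) = 114.77 dB.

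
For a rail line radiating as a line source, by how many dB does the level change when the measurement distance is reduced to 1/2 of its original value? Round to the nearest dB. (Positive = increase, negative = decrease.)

+3 dB

A line source loses 3 dB per doubling of distance; generally ΔL = −10·log₁₀(r₂/r₁).
ΔL = −10·log₁₀(0.5) = +3.01 dB.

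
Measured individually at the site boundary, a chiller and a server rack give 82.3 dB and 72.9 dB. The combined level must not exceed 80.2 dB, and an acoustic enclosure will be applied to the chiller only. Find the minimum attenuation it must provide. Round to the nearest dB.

The untreated sources together contribute 10^(72.9/10) = 1.950e+07, i.e. 72.90 dB.
The limit corresponds to 10^(80.2/10) = 1.047e+08; subtracting the fixed part leaves 8.521e+07 for the chiller, i.e. 79.31 dB.
Required insertion loss = 82.3 − 79.31 = 2.99 dB.

3 dB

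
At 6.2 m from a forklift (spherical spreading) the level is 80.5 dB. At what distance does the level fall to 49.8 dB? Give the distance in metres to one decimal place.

212.5 m

For a point source L₁ − L₂ = 20·log₁₀(r₂/r₁), so r₂ = r₁·10^((L₁−L₂)/20).
r₂ = 6.2·10^((80.5−49.8)/20) = 6.2·10^(30.7/20) = 212.52 m.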